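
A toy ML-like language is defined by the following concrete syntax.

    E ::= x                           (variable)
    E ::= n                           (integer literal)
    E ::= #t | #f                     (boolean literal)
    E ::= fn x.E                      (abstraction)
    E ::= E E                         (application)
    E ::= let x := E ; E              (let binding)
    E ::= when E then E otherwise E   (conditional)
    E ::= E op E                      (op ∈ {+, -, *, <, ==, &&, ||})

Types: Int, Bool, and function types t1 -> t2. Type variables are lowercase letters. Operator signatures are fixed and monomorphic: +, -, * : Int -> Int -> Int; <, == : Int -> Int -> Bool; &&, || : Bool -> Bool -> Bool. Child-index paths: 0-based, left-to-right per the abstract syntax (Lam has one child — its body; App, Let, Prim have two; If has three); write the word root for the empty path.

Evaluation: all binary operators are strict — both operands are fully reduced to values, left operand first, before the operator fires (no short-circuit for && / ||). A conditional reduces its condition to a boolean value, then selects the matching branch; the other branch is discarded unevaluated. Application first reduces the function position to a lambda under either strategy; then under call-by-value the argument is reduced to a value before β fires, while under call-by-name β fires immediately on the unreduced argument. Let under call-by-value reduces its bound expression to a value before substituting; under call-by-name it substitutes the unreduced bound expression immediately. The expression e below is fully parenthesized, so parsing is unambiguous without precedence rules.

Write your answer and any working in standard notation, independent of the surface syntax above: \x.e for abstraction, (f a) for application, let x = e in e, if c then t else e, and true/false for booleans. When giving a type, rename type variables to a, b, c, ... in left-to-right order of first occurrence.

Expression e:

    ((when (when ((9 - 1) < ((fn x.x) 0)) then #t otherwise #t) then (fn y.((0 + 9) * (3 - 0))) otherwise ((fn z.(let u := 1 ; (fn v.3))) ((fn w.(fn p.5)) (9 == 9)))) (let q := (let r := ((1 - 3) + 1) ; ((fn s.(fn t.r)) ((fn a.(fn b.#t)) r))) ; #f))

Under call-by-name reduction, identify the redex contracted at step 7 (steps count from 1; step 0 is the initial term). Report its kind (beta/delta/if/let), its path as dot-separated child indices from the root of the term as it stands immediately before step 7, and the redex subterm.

Derivation:
step 0: ((if (if ((9 - 1) < ((\x.x) 0)) then true else true) then (\y.((0 + 9) * (3 - 0))) else ((\z.(let u = 1 in (\v.3))) ((\w.(\p.5)) (9 == 9)))) (let q = (let r = ((1 - 3) + 1) in ((\s.(\t.r)) ((\a.(\b.true)) r))) in false))
step 1: [delta@0.0.0.0] ((if (if (8 < ((\x.x) 0)) then true else true) then (\y.((0 + 9) * (3 - 0))) else ((\z.(let u = 1 in (\v.3))) ((\w.(\p.5)) (9 == 9)))) (let q = (let r = ((1 - 3) + 1) in ((\s.(\t.r)) ((\a.(\b.true)) r))) in false))
step 2: [beta@0.0.0.1] ((if (if (8 < 0) then true else true) then (\y.((0 + 9) * (3 - 0))) else ((\z.(let u = 1 in (\v.3))) ((\w.(\p.5)) (9 == 9)))) (let q = (let r = ((1 - 3) + 1) in ((\s.(\t.r)) ((\a.(\b.true)) r))) in false))
step 3: [delta@0.0.0] ((if (if false then true else true) then (\y.((0 + 9) * (3 - 0))) else ((\z.(let u = 1 in (\v.3))) ((\w.(\p.5)) (9 == 9)))) (let q = (let r = ((1 - 3) + 1) in ((\s.(\t.r)) ((\a.(\b.true)) r))) in false))
step 4: [if@0.0] ((if true then (\y.((0 + 9) * (3 - 0))) else ((\z.(let u = 1 in (\v.3))) ((\w.(\p.5)) (9 == 9)))) (let q = (let r = ((1 - 3) + 1) in ((\s.(\t.r)) ((\a.(\b.true)) r))) in false))
step 5: [if@0] ((\y.((0 + 9) * (3 - 0))) (let q = (let r = ((1 - 3) + 1) in ((\s.(\t.r)) ((\a.(\b.true)) r))) in false))
step 6: [beta@root] ((0 + 9) * (3 - 0))
step 7: [delta@0] (9 * (3 - 0))

Answer: delta at 0 : (0 + 9)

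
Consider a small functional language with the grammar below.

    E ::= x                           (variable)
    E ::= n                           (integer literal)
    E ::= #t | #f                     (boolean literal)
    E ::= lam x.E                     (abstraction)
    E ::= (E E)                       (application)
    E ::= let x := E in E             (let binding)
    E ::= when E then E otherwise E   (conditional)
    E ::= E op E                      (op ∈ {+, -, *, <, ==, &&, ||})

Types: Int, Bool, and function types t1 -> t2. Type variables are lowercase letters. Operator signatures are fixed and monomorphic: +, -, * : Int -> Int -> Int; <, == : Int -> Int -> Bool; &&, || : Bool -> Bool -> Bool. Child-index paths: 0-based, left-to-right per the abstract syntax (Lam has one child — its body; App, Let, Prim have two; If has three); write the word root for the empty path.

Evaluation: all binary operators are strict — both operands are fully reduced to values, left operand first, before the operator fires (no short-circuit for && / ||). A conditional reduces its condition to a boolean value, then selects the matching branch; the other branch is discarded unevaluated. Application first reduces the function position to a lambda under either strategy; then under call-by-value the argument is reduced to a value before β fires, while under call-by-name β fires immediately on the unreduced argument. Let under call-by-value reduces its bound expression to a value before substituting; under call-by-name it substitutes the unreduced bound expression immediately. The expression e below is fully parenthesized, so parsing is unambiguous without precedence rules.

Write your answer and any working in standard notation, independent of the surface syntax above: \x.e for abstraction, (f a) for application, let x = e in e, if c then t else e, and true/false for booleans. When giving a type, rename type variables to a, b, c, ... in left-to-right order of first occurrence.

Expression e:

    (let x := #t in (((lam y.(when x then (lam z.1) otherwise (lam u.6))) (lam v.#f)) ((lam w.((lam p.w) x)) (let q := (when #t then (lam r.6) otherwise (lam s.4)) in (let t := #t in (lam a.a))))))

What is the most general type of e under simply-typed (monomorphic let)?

Answer: Int

Trace:
let x : Bool
x : Bool
  unify Bool ~ Bool
\z._ : b -> Int
\u._ : c -> Int
  unify b -> Int ~ c -> Int
  unify b ~ c
  unify Int ~ Int
\y._ : a -> c -> Int
\v._ : d -> Bool
  unify a -> c -> Int ~ (d -> Bool) -> e
  unify a ~ d -> Bool
  unify c -> Int ~ e
_ _ : c -> Int
w : f
\p._ : g -> f
x : Bool
  unify g -> f ~ Bool -> h
  unify g ~ Bool
  unify f ~ h
_ _ : h
\w._ : h -> h
  unify Bool ~ Bool
\r._ : i -> Int
\s._ : j -> Int
  unify i -> Int ~ j -> Int
  unify i ~ j
  unify Int ~ Int
let q : j -> Int
let t : Bool
a : k
\a._ : k -> k
  unify h -> h ~ (k -> k) -> l
  unify h ~ k -> k
  unify k -> k ~ l
_ _ : k -> k
  unify c -> Int ~ (k -> k) -> m
  unify c ~ k -> k
  unify Int ~ m
_ _ : Int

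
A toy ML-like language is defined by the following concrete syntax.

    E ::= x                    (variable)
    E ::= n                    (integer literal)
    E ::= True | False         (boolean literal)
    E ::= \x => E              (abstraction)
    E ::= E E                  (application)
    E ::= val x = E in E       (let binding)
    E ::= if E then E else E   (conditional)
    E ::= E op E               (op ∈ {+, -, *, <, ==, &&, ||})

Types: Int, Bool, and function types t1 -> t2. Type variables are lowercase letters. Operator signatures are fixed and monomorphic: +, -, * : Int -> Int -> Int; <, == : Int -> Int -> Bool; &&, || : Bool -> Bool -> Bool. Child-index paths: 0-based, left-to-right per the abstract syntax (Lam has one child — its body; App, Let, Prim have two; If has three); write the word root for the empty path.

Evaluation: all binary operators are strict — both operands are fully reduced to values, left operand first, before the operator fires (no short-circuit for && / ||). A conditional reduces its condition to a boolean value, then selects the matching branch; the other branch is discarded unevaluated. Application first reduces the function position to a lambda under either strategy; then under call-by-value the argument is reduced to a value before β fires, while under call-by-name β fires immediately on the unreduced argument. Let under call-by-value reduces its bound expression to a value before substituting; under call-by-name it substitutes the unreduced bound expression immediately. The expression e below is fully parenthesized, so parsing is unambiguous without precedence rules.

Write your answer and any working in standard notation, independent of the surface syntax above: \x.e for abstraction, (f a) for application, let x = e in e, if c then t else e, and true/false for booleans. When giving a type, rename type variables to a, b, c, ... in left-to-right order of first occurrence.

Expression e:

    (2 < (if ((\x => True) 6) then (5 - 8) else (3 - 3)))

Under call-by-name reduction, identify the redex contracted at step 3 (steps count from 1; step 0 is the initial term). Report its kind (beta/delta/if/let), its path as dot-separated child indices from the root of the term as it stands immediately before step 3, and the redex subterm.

Working:
step 0: (2 < (if ((\x.true) 6) then (5 - 8) else (3 - 3)))
step 1: [beta@1.0] (2 < (if true then (5 - 8) else (3 - 3)))
step 2: [if@1] (2 < (5 - 8))
step 3: [delta@1] (2 < -3)

Answer: delta at 1 : (5 - 8)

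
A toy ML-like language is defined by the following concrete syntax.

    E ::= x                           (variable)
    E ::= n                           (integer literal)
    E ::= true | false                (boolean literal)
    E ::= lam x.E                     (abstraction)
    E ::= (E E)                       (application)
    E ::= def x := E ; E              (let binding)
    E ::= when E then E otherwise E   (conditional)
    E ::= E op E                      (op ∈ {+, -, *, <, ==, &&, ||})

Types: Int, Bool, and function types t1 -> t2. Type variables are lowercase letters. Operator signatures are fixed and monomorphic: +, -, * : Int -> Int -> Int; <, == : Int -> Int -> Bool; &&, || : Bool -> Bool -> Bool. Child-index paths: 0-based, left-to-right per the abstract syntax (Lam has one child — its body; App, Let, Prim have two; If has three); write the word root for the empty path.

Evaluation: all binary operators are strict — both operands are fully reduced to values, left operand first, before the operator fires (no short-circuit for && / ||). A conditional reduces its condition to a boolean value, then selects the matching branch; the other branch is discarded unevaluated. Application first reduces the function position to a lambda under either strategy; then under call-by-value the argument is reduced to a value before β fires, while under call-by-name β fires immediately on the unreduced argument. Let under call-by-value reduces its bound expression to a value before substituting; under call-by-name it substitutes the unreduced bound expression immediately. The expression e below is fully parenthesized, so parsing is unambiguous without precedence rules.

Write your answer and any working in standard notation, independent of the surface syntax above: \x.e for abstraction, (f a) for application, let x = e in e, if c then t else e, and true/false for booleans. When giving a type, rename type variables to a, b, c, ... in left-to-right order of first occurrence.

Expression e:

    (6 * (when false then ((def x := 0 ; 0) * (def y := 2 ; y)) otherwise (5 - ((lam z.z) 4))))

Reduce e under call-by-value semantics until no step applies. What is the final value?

Answer: 6

Derivation:
step 0: (6 * (if false then ((let x = 0 in 0) * (let y = 2 in y)) else (5 - ((\z.z) 4))))
step 1: [if@1] (6 * (5 - ((\z.z) 4)))
step 2: [beta@1.1] (6 * (5 - 4))
step 3: [delta@1] (6 * 1)
step 4: [delta@root] 6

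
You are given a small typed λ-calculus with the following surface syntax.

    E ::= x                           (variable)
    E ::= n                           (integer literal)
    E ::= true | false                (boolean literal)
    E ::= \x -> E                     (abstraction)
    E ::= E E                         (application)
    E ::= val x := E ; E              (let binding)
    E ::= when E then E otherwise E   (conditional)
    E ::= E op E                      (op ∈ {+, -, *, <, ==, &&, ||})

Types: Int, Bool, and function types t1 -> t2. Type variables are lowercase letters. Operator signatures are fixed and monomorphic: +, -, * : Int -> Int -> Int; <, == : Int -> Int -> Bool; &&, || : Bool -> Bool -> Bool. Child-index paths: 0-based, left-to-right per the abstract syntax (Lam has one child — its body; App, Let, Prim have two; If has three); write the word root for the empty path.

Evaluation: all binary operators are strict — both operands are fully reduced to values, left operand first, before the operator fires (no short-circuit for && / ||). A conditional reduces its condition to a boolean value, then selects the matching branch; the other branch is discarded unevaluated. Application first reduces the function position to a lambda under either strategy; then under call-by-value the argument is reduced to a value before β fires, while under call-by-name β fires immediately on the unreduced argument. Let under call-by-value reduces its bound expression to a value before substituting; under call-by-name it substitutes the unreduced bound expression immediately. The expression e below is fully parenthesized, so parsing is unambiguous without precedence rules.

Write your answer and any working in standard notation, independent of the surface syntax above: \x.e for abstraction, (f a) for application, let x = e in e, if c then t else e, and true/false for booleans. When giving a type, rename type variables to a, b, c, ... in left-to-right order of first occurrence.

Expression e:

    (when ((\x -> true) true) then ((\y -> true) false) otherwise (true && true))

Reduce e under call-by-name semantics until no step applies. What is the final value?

Trace:
step 0: (if ((\x.true) true) then ((\y.true) false) else (true && true))
step 1: [beta@0] (if true then ((\y.true) false) else (true && true))
step 2: [if@root] ((\y.true) false)
step 3: [beta@root] true

Answer: true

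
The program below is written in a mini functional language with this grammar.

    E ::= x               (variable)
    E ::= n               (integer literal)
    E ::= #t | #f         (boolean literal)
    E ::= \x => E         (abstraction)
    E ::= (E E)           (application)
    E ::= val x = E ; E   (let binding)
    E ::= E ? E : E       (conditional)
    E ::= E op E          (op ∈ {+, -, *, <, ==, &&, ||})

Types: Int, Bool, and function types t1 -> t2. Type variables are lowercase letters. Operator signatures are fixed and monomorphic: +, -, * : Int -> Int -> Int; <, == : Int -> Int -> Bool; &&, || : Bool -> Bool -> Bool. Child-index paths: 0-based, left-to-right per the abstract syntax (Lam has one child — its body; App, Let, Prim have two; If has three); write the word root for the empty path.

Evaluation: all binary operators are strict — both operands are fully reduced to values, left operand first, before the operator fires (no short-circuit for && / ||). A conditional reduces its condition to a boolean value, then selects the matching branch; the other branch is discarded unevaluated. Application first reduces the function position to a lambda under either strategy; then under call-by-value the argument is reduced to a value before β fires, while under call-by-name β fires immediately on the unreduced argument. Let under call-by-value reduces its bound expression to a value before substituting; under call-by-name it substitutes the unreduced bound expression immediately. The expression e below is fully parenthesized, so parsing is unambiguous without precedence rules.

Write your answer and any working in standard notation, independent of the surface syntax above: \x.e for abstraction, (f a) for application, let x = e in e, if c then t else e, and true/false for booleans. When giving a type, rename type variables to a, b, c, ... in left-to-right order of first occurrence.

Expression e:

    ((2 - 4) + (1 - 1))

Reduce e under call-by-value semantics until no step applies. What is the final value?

Working:
step 0: ((2 - 4) + (1 - 1))
step 1: [delta@0] (-2 + (1 - 1))
step 2: [delta@1] (-2 + 0)
step 3: [delta@root] -2

Answer: -2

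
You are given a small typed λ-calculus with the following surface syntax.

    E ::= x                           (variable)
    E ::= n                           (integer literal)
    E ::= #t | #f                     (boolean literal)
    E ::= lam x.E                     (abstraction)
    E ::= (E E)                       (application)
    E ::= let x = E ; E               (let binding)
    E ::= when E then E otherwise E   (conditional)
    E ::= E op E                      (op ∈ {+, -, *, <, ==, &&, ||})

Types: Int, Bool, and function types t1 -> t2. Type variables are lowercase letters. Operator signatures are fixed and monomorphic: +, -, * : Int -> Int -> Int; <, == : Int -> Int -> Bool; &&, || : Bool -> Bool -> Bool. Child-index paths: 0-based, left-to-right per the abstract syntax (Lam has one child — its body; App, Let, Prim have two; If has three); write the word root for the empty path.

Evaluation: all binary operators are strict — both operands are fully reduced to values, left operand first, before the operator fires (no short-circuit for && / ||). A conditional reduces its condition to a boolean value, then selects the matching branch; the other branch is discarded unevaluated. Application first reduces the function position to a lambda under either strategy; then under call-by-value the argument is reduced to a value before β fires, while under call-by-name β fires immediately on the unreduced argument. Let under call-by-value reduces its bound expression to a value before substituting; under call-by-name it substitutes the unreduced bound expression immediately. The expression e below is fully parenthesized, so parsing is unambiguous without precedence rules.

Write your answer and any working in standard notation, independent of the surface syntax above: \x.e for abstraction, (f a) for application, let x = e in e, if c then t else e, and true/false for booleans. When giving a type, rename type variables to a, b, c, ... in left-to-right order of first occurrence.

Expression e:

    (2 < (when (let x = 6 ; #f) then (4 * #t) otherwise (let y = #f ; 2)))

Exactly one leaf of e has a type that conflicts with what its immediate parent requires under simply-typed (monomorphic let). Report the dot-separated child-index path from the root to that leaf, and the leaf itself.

Answer: 1.1.1 : true

Trace:
  unify Int ~ Int
let x : Int
  unify Bool ~ Bool
  unify Int ~ Int
  unify Bool ~ Int
  FAIL: mismatch Bool ~ Int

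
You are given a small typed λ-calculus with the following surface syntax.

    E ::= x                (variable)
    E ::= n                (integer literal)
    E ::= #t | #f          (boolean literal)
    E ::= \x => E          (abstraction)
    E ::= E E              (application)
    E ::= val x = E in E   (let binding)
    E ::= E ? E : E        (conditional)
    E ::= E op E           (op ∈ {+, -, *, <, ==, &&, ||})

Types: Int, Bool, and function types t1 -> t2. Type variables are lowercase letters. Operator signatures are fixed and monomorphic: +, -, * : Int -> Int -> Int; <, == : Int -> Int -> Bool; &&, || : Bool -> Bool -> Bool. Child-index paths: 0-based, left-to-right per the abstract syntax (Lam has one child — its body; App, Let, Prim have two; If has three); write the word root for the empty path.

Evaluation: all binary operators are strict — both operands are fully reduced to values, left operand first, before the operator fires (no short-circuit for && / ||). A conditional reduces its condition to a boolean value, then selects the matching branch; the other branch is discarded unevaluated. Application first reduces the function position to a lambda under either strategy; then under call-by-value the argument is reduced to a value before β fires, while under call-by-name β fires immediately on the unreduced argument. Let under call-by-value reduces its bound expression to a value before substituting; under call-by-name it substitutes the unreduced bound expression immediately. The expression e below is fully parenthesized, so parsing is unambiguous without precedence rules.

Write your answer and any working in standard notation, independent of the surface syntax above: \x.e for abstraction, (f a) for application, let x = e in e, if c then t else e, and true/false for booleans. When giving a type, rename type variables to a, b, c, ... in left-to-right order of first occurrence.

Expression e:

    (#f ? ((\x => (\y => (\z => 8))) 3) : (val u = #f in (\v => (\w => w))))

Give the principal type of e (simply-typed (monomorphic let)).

Answer: a -> Int -> Int

Working:
  unify Bool ~ Bool
\z._ : c -> Int
\y._ : b -> c -> Int
\x._ : a -> b -> c -> Int
  unify a -> b -> c -> Int ~ Int -> d
  unify a ~ Int
  unify b -> c -> Int ~ d
_ _ : b -> c -> Int
let u : Bool
w : f
\w._ : f -> f
\v._ : e -> f -> f
  unify b -> c -> Int ~ e -> f -> f
  unify b ~ e
  unify c -> Int ~ f -> f
  unify c ~ f
  unify Int ~ f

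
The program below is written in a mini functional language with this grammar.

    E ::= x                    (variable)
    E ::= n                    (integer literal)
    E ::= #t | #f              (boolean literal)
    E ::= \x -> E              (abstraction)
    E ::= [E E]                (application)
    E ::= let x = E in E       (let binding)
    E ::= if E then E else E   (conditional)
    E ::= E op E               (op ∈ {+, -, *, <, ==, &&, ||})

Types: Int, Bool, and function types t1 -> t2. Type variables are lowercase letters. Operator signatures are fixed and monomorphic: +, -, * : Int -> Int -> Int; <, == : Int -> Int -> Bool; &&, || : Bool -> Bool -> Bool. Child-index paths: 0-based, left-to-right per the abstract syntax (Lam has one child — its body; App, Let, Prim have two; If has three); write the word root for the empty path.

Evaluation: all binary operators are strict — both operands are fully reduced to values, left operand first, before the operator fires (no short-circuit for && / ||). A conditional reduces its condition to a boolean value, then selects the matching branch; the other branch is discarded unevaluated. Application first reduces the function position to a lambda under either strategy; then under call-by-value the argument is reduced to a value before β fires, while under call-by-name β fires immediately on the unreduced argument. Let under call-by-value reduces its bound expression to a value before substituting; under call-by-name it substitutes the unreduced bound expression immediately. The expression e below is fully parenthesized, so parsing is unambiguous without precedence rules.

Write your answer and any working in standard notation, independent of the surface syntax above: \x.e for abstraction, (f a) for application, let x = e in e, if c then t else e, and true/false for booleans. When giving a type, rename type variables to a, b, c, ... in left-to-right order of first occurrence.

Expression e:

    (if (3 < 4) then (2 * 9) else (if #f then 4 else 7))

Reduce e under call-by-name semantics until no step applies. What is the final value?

Derivation:
step 0: (if (3 < 4) then (2 * 9) else (if false then 4 else 7))
step 1: [delta@0] (if true then (2 * 9) else (if false then 4 else 7))
step 2: [if@root] (2 * 9)
step 3: [delta@root] 18

Answer: 18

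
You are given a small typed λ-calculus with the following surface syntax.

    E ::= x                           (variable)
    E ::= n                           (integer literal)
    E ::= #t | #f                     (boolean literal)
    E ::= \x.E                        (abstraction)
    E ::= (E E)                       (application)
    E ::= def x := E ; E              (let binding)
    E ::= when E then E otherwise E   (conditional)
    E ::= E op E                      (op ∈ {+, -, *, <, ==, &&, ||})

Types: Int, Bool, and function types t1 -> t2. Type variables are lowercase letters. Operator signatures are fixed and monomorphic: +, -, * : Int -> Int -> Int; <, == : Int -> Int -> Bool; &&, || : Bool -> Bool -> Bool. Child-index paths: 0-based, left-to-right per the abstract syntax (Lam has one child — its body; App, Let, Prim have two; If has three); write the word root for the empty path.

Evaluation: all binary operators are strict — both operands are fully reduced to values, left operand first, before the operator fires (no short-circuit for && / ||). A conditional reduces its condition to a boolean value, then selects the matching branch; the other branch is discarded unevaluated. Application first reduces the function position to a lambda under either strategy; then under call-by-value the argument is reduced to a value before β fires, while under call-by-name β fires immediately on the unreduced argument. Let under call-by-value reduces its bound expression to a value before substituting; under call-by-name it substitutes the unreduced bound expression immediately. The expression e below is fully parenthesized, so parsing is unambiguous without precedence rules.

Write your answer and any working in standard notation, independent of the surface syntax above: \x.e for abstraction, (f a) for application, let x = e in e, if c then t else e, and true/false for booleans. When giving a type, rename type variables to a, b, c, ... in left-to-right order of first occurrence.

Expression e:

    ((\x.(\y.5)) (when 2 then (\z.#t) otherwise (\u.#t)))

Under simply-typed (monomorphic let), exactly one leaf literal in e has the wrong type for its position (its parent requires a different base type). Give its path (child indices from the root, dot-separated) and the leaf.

Answer: 1.0 : 2

Trace:
\y._ : b -> Int
\x._ : a -> b -> Int
  unify Int ~ Bool
  FAIL: mismatch Int ~ Bool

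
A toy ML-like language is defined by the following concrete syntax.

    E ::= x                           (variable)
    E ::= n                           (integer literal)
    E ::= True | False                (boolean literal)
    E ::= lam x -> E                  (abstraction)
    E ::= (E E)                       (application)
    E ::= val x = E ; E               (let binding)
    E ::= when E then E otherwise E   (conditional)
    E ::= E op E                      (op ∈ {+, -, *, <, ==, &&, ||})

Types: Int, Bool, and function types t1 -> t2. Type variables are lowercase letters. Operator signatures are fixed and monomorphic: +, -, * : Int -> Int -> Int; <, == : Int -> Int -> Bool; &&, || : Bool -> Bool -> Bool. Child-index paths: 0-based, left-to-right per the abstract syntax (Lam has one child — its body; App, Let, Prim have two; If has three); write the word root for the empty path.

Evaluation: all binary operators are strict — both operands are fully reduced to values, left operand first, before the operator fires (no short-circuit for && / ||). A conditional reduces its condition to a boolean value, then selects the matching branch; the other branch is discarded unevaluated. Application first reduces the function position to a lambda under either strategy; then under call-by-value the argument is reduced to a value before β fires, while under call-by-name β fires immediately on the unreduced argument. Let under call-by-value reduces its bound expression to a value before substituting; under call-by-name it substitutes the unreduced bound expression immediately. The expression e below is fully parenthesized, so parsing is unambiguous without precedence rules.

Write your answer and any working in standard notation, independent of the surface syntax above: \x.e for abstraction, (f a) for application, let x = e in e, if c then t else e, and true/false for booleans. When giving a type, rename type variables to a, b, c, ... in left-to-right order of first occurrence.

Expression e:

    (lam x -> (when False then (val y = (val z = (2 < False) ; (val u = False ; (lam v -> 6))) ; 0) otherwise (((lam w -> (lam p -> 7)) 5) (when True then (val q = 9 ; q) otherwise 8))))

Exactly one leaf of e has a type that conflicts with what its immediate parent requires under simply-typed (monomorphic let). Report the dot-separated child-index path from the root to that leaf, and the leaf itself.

Answer: 0.1.0.0.1 : false

Derivation:
  unify Bool ~ Bool
  unify Int ~ Int
  unify Bool ~ Int
  FAIL: mismatch Bool ~ Int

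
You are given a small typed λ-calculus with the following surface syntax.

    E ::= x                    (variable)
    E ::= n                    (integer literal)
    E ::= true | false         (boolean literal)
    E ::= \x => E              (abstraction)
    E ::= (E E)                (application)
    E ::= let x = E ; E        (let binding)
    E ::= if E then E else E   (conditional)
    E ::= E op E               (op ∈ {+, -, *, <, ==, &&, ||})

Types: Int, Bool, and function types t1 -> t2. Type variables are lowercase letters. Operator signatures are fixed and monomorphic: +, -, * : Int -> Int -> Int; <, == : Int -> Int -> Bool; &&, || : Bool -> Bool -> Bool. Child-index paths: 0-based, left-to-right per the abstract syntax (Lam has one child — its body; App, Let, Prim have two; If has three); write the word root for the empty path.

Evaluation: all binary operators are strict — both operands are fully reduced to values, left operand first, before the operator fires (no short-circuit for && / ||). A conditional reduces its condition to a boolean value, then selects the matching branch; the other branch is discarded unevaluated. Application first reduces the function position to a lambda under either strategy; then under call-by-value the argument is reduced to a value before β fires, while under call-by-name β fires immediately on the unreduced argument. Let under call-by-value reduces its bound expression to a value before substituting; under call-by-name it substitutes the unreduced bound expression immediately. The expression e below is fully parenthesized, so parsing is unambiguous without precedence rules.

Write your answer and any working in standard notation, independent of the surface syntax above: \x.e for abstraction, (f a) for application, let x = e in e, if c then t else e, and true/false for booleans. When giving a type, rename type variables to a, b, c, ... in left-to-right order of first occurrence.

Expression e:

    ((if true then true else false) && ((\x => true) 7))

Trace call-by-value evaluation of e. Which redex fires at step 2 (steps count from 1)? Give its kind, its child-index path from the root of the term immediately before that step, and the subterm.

Answer: beta at 1 : ((\x.true) 7)

Trace:
step 0: ((if true then true else false) && ((\x.true) 7))
step 1: [if@0] (true && ((\x.true) 7))
step 2: [beta@1] (true && true)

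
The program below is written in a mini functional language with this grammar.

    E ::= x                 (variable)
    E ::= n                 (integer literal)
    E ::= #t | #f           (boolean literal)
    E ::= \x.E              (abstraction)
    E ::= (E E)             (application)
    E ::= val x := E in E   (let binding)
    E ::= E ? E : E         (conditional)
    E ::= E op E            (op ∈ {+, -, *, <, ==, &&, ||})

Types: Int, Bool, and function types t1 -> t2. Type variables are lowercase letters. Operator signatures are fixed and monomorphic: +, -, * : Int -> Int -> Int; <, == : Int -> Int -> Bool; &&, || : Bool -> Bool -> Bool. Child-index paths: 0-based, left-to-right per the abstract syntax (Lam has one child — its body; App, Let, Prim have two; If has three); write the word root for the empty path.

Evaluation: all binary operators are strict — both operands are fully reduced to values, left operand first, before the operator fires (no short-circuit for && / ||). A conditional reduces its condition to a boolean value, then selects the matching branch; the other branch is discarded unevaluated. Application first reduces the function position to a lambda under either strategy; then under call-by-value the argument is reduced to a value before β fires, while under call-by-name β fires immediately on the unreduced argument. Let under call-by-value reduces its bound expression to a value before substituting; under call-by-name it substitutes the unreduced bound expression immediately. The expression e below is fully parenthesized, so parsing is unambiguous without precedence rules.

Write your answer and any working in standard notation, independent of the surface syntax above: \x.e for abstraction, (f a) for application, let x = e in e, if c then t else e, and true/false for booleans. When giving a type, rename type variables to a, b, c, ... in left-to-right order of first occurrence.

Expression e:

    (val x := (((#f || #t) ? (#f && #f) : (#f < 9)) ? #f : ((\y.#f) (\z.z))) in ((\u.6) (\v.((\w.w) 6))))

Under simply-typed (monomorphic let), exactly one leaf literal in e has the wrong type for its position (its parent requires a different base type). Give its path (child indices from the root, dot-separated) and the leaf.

Trace:
  unify Bool ~ Bool
  unify Bool ~ Bool
  unify Bool ~ Bool
  unify Bool ~ Bool
  unify Bool ~ Bool
  unify Bool ~ Int
  FAIL: mismatch Bool ~ Int

Answer: 0.0.2.0 : false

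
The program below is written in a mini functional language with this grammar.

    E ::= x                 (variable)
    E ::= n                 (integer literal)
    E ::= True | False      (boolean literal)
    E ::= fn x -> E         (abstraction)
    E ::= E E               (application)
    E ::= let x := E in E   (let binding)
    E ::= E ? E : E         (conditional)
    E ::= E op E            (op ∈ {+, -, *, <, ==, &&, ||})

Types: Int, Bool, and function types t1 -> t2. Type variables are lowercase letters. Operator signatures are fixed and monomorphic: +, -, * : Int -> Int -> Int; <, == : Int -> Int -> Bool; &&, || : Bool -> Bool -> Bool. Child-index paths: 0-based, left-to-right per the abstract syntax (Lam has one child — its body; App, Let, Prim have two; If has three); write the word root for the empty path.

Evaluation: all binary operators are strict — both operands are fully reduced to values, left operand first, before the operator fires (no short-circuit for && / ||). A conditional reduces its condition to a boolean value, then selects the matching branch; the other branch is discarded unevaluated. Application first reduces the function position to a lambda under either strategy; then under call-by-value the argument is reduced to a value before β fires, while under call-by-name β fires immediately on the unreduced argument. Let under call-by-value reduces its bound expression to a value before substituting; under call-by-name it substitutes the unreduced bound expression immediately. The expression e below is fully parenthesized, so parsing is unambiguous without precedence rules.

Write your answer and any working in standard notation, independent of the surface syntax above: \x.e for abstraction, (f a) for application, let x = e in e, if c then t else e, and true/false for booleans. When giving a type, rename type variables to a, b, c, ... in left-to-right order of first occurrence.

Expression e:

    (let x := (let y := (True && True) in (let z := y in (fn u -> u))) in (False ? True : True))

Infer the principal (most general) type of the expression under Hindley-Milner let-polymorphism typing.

Working:
  unify Bool ~ Bool
  unify Bool ~ Bool
let y : Bool
y : Bool
let z : Bool
u : a
\u._ : a -> a
let x : forall. a -> a
  unify Bool ~ Bool
  unify Bool ~ Bool

Answer: Bool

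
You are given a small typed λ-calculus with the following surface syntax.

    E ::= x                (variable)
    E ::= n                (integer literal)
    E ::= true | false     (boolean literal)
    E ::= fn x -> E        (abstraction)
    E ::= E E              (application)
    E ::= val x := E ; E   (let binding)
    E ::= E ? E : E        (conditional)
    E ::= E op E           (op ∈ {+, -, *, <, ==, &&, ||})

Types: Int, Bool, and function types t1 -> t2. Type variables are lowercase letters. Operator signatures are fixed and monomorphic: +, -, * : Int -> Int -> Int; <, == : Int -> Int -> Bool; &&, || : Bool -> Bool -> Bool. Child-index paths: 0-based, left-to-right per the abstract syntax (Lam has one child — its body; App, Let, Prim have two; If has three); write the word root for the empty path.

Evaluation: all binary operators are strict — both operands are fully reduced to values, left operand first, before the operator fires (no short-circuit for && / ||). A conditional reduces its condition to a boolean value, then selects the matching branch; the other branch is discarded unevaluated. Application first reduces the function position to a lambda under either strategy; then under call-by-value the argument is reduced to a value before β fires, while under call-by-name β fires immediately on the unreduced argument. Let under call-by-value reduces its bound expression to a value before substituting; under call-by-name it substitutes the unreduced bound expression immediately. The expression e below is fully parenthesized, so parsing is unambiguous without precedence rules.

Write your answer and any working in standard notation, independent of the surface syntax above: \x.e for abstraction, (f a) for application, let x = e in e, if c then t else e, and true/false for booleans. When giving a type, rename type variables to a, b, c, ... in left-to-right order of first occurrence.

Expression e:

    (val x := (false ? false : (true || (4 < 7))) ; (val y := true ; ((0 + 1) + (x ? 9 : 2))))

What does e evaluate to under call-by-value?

Working:
step 0: (let x = (if false then false else (true || (4 < 7))) in (let y = true in ((0 + 1) + (if x then 9 else 2))))
step 1: [if@0] (let x = (true || (4 < 7)) in (let y = true in ((0 + 1) + (if x then 9 else 2))))
step 2: [delta@0.1] (let x = (true || true) in (let y = true in ((0 + 1) + (if x then 9 else 2))))
step 3: [delta@0] (let x = true in (let y = true in ((0 + 1) + (if x then 9 else 2))))
step 4: [let@root] (let y = true in ((0 + 1) + (if true then 9 else 2)))
step 5: [let@root] ((0 + 1) + (if true then 9 else 2))
step 6: [delta@0] (1 + (if true then 9 else 2))
step 7: [if@1] (1 + 9)
step 8: [delta@root] 10

Answer: 10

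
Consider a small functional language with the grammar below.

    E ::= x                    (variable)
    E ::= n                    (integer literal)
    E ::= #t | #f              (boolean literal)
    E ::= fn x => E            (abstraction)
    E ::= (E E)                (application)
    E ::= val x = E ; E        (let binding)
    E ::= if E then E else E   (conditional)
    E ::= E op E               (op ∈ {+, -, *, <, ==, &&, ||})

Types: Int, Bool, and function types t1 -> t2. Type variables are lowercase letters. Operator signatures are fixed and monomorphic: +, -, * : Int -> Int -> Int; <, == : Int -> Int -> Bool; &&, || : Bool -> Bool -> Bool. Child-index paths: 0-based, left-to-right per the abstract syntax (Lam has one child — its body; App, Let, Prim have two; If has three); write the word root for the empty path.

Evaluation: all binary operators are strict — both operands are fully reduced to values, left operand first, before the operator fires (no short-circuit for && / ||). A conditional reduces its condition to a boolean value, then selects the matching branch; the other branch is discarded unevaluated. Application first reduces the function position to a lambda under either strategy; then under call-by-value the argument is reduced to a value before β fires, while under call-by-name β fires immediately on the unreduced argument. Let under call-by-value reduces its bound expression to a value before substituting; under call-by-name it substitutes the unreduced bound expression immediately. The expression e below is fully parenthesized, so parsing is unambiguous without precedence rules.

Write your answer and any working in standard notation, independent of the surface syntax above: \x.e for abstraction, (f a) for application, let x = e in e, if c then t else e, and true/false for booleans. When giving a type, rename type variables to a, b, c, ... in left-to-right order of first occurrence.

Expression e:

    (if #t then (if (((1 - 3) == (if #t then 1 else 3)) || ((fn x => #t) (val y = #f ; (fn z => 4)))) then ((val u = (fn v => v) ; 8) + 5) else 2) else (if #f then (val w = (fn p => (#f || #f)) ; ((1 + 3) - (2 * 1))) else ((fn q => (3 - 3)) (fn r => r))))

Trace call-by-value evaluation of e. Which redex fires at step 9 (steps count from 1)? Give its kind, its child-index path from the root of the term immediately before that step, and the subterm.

Answer: let at 0 : (let u = (\v.v) in 8)

Working:
step 0: (if true then (if (((1 - 3) == (if true then 1 else 3)) || ((\x.true) (let y = false in (\z.4)))) then ((let u = (\v.v) in 8) + 5) else 2) else (if false then (let w = (\p.(false || false)) in ((1 + 3) - (2 * 1))) else ((\q.(3 - 3)) (\r.r))))
step 1: [if@root] (if (((1 - 3) == (if true then 1 else 3)) || ((\x.true) (let y = false in (\z.4)))) then ((let u = (\v.v) in 8) + 5) else 2)
step 2: [delta@0.0.0] (if ((-2 == (if true then 1 else 3)) || ((\x.true) (let y = false in (\z.4)))) then ((let u = (\v.v) in 8) + 5) else 2)
step 3: [if@0.0.1] (if ((-2 == 1) || ((\x.true) (let y = false in (\z.4)))) then ((let u = (\v.v) in 8) + 5) else 2)
step 4: [delta@0.0] (if (false || ((\x.true) (let y = false in (\z.4)))) then ((let u = (\v.v) in 8) + 5) else 2)
step 5: [let@0.1.1] (if (false || ((\x.true) (\z.4))) then ((let u = (\v.v) in 8) + 5) else 2)
step 6: [beta@0.1] (if (false || true) then ((let u = (\v.v) in 8) + 5) else 2)
step 7: [delta@0] (if true then ((let u = (\v.v) in 8) + 5) else 2)
step 8: [if@root] ((let u = (\v.v) in 8) + 5)
step 9: [let@0] (8 + 5)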